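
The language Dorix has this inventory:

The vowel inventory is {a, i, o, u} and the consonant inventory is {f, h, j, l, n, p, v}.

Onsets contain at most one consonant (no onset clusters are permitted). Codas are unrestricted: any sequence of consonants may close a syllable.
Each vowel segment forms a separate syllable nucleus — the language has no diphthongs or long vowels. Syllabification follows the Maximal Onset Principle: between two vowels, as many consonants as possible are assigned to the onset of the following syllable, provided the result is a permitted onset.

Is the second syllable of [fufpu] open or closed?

Vowels present: u, u; each is a nucleus, giving 2 syllables.
σ1/σ2 boundary: /fp/; trying suffixes from longest down, /p/ is the first permitted one, so coda /f/ | onset /p/.
Syllabification: fuf.pu.
Syllable 2 is /pu/; it ends in its nucleus with no coda, so it is open.

open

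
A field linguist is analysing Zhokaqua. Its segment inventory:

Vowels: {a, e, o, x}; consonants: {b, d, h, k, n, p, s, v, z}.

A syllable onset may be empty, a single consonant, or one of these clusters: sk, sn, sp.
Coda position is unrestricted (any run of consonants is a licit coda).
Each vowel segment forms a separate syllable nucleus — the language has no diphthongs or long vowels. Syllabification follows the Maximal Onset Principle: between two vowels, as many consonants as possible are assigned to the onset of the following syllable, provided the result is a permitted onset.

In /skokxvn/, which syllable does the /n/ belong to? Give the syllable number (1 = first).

2

The vowels are o, x — 2 nuclei, so 2 syllables.
V1 /o/ – V2 /x/: just /k/ — single C goes to the following onset.
Putting it together: sko.kxvn.
The /n/ is in the coda of syllable 2 (/kxvn/).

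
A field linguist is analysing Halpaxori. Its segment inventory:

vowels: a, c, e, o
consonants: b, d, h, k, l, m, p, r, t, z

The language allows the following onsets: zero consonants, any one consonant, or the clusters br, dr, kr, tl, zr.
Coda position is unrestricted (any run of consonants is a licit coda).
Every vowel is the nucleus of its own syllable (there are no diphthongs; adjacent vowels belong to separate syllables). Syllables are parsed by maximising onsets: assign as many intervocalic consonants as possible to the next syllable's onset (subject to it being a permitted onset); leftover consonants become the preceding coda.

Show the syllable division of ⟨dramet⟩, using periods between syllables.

dra.met

Nuclei (vowels): a, e → 2 syllables.
/a…e/ gap (V1→V2): just /m/ — single C goes to the following onset.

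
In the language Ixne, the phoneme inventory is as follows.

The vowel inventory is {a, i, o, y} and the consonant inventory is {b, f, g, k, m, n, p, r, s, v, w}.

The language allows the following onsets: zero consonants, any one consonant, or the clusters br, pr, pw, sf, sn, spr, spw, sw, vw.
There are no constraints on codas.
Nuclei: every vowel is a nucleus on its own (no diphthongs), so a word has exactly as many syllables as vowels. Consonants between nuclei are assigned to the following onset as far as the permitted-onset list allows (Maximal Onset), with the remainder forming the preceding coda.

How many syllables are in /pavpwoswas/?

Vowels present: a, o, a; each is a nucleus, giving 3 syllables.

3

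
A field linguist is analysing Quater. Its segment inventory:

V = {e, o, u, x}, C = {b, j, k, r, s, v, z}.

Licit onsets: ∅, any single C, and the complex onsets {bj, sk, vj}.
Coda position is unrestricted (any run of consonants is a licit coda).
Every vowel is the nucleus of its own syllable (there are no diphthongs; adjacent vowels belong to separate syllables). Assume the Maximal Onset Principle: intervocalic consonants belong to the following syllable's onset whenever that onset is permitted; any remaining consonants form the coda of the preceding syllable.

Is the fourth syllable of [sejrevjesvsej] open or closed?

closed

Vowels present: e, e, e, e; each is a nucleus, giving 4 syllables.
σ1/σ2 boundary: cluster /jr/ — the longest permitted-onset suffix is /r/; onset = /r/, preceding coda = /j/.
σ2/σ3 boundary: cluster /vj/ — /vj/ is itself a permitted onset, so the whole cluster goes right; preceding coda = ∅.
σ3/σ4 boundary: /svs/ splits as /sv/ + /s/ (/s/ is the longest suffix that is a licit onset).
Putting it together: sej.re.vjesv.sej.
Syllable 4 is /sej/ with coda /j/, so it is closed.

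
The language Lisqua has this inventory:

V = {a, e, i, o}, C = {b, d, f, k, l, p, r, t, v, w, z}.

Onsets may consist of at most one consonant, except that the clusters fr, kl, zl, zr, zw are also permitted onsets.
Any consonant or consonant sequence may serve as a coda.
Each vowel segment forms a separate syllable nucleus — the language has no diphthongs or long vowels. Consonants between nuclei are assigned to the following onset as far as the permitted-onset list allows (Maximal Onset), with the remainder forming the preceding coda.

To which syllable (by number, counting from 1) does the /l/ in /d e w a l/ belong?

2

Vowels present: e, a; each is a nucleus, giving 2 syllables.
/e…a/ gap (V1→V2): just /w/ — single C goes to the following onset.
Result: de.wal.
The /l/ is in the coda of syllable 2 (/wal/).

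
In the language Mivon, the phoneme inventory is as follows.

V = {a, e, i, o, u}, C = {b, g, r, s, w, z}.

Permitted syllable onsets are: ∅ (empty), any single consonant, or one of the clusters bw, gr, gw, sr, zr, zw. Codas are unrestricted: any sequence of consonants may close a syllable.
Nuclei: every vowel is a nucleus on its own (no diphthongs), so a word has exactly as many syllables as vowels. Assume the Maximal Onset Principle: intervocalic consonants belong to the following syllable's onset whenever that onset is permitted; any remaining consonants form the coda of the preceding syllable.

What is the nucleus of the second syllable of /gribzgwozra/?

o

Vowels present: i, o, a; each is a nucleus, giving 3 syllables.
The second nucleus (vowel 2 from the left) is /o/.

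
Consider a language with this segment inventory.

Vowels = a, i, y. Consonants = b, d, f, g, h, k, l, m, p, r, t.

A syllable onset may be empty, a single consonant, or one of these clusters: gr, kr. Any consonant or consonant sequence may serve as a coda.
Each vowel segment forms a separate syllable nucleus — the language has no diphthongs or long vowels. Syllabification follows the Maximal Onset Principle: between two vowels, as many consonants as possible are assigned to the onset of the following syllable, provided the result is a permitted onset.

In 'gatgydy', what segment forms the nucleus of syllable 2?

Vowels present: a, y, y; each is a nucleus, giving 3 syllables.
The second nucleus (vowel 2 from the left) is /y/.

y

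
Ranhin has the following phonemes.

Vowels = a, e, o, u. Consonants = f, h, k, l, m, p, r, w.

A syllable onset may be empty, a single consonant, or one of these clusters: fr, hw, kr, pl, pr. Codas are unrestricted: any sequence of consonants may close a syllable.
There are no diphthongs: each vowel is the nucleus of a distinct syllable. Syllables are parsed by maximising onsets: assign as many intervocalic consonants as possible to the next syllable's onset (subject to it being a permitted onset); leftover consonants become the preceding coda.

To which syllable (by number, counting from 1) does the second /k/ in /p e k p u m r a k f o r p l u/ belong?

3

Nuclei (vowels): e, u, a, o, u → 5 syllables.
/e…u/ gap (V1→V2): /kp/ splits as /k/ + /p/ (/p/ is the longest suffix that is a licit onset).
/u…a/ gap (V2→V3): cluster /mr/ — the longest permitted-onset suffix is /r/; onset = /r/, preceding coda = /m/.
/a…o/ gap (V3→V4): /kf/ — longest licit onset from the right is /f/, leaving /k/ as coda.
/o…u/ gap (V4→V5): cluster /rpl/ — the longest permitted-onset suffix is /pl/; onset = /pl/, preceding coda = /r/.
Result: pek.pum.rak.for.plu.
The second /k/ is in the coda of syllable 3 (/rak/).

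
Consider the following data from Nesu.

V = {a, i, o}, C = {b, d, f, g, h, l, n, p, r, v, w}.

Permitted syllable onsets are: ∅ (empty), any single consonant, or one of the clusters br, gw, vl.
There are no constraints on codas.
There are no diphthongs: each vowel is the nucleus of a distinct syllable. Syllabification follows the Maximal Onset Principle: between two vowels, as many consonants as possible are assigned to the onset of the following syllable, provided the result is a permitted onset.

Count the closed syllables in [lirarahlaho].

1

Vowels present: i, a, a, a, o; each is a nucleus, giving 5 syllables.
V1 /i/ – V2 /a/: /r/ → onset of the next syllable (single consonants are always licit onsets).
V2 /a/ – V3 /a/: /r/ → onset of the next syllable (single consonants are always licit onsets).
V3 /a/ – V4 /a/: /hl/ — longest licit onset from the right is /l/, leaving /h/ as coda.
V4 /a/ – V5 /o/: /h/ → onset of the next syllable (single consonants are always licit onsets).
Putting it together: li.ra.rah.la.ho.
Classifying each syllable: /li/ (open), /ra/ (open), /rah/ (closed), /la/ (open), /ho/ (open).
Closed syllables: 1.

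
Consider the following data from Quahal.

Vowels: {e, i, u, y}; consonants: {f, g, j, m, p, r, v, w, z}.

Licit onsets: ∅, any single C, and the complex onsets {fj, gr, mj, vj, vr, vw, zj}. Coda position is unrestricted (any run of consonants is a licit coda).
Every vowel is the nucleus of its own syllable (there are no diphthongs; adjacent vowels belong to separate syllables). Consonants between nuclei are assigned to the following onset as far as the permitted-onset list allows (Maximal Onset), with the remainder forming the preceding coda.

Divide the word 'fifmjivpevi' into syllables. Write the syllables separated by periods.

Nuclei (vowels): i, i, e, i → 4 syllables.
σ1/σ2 boundary: cluster /fmj/ — the longest permitted-onset suffix is /mj/; onset = /mj/, preceding coda = /f/.
σ2/σ3 boundary: cluster /vp/ — the longest permitted-onset suffix is /p/; onset = /p/, preceding coda = /v/.
σ3/σ4 boundary: /v/ is a single consonant, so it becomes the next onset.

fif.mjiv.pe.vi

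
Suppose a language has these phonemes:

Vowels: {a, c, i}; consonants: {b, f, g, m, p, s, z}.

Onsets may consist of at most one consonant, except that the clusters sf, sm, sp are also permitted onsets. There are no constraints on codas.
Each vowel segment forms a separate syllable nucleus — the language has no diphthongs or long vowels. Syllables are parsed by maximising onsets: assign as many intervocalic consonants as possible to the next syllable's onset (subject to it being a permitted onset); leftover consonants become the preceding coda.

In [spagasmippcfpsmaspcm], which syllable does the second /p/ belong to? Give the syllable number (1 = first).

Vowels present: a, a, i, c, a, c; each is a nucleus, giving 6 syllables.
/a…a/ gap (V1→V2): /g/ → onset of the next syllable (single consonants are always licit onsets).
/a…i/ gap (V2→V3): /sm/ is a licit onset in full, so it all attaches to the next syllable.
/i…c/ gap (V3→V4): cluster /pp/ — the longest permitted-onset suffix is /p/; onset = /p/, preceding coda = /p/.
/c…a/ gap (V4→V5): /fpsm/ splits as /fp/ + /sm/ (/sm/ is the longest suffix that is a licit onset).
/a…c/ gap (V5→V6): /sp/ — entire cluster is a permitted onset → onset /sp/, coda ∅.
Result: spa.ga.smip.pcfp.sma.spcm.
The second /p/ is in the coda of syllable 3 (/smip/).

3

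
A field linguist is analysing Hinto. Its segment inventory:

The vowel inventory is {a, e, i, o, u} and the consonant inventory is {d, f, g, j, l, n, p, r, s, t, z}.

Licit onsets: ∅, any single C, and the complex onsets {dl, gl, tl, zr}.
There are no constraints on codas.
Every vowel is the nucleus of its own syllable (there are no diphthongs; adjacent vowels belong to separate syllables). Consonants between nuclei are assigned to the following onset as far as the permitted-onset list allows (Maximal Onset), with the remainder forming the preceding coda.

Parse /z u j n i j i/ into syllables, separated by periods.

zuj.ni.ji

The vowels are u, i, i — 3 nuclei, so 3 syllables.
σ1/σ2 boundary: /jn/; trying suffixes from longest down, /n/ is the first permitted one, so coda /j/ | onset /n/.
σ2/σ3 boundary: /j/ → onset of the next syllable (single consonants are always licit onsets).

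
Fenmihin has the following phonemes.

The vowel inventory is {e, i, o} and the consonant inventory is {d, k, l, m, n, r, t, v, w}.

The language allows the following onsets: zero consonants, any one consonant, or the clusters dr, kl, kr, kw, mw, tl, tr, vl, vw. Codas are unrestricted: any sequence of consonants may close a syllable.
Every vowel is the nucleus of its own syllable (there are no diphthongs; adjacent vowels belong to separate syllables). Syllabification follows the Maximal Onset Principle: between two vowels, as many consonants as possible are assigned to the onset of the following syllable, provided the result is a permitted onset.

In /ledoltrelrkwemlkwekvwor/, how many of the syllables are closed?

Nuclei (vowels): e, o, e, e, e, o → 6 syllables.
V1 /e/ – V2 /o/: just /d/ — single C goes to the following onset.
V2 /o/ – V3 /e/: /ltr/ — longest licit onset from the right is /tr/, leaving /l/ as coda.
V3 /e/ – V4 /e/: /lrkw/; trying suffixes from longest down, /kw/ is the first permitted one, so coda /lr/ | onset /kw/.
V4 /e/ – V5 /e/: cluster /mlkw/ — the longest permitted-onset suffix is /kw/; onset = /kw/, preceding coda = /ml/.
V5 /e/ – V6 /o/: /kvw/ — longest licit onset from the right is /vw/, leaving /k/ as coda.
So the parse is le.dol.trelr.kweml.kwek.vwor.
Classifying each syllable: /le/ (open), /dol/ (closed), /trelr/ (closed), /kweml/ (closed), /kwek/ (closed), /vwor/ (closed).
Closed syllables: 5.

5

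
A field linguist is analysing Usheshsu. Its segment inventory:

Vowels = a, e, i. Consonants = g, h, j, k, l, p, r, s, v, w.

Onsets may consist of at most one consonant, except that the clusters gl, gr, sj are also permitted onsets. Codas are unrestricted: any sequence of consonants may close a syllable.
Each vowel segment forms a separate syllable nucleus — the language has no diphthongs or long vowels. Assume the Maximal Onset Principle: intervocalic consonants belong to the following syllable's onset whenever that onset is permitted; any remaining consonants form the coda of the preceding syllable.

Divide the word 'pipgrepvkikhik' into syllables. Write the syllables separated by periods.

Vowels present: i, e, i, i; each is a nucleus, giving 4 syllables.
V1 /i/ – V2 /e/: /pgr/; trying suffixes from longest down, /gr/ is the first permitted one, so coda /p/ | onset /gr/.
V2 /e/ – V3 /i/: cluster /pvk/ — the longest permitted-onset suffix is /k/; onset = /k/, preceding coda = /pv/.
V3 /i/ – V4 /i/: /kh/ splits as /k/ + /h/ (/h/ is the longest suffix that is a licit onset).

pip.grepv.kik.hik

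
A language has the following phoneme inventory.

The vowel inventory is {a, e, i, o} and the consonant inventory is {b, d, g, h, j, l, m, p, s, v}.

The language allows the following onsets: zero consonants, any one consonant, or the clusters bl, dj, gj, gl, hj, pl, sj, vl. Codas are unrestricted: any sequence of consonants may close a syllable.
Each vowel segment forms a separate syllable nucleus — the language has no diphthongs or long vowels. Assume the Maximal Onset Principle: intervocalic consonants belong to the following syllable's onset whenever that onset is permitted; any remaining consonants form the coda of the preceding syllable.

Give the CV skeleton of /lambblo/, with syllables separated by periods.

Vowels present: a, o; each is a nucleus, giving 2 syllables.
V1 /a/ – V2 /o/: cluster /mbbl/ — the longest permitted-onset suffix is /bl/; onset = /bl/, preceding coda = /mb/.
So the parse is lamb.blo.
Mapping each syllable to C/V: /lamb/ → CVCC, /blo/ → CCV.

CVCC.CCV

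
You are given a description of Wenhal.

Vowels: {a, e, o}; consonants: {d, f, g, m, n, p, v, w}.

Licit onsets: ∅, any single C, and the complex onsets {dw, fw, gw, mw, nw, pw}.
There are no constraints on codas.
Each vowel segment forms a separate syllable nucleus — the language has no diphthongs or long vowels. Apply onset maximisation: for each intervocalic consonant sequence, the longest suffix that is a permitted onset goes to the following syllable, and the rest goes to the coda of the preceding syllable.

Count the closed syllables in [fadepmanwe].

1

The vowels are a, e, a, e — 4 nuclei, so 4 syllables.
σ1/σ2 boundary: just /d/ — single C goes to the following onset.
σ2/σ3 boundary: cluster /pm/ — the longest permitted-onset suffix is /m/; onset = /m/, preceding coda = /p/.
σ3/σ4 boundary: cluster /nw/ — /nw/ is itself a permitted onset, so the whole cluster goes right; preceding coda = ∅.
Putting it together: fa.dep.ma.nwe.
Classifying each syllable: /fa/ (open), /dep/ (closed), /ma/ (open), /nwe/ (open).
Closed syllables: 1.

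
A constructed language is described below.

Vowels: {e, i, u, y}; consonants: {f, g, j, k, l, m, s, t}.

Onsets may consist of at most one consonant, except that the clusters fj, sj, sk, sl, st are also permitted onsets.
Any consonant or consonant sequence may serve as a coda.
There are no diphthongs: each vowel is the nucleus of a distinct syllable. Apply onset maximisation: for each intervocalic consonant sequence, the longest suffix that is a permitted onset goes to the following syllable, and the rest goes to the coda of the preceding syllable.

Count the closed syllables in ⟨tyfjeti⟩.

0

The vowels are y, e, i — 3 nuclei, so 3 syllables.
/y…e/ gap (V1→V2): /fj/ — entire cluster is a permitted onset → onset /fj/, coda ∅.
/e…i/ gap (V2→V3): just /t/ — single C goes to the following onset.
Result: ty.fje.ti.
Classifying each syllable: /ty/ (open), /fje/ (open), /ti/ (open).
Closed syllables: 0.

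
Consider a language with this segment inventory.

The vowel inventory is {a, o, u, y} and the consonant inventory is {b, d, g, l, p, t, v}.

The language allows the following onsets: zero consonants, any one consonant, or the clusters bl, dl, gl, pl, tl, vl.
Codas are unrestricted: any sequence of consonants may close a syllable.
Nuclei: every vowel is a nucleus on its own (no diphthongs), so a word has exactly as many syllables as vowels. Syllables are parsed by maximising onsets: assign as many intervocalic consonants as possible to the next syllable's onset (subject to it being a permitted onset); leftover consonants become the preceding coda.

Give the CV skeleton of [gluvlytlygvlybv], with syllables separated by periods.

Nuclei (vowels): u, y, y, y → 4 syllables.
Between /u/ (V1) and /y/ (V2): /vl/ is a licit onset in full, so it all attaches to the next syllable.
Between /y/ (V2) and /y/ (V3): /tl/ — entire cluster is a permitted onset → onset /tl/, coda ∅.
Between /y/ (V3) and /y/ (V4): cluster /gvl/ — the longest permitted-onset suffix is /vl/; onset = /vl/, preceding coda = /g/.
Result: glu.vly.tlyg.vlybv.
Mapping each syllable to C/V: /glu/ → CCV, /vly/ → CCV, /tlyg/ → CCVC, /vlybv/ → CCVCC.

CCV.CCV.CCVC.CCVCC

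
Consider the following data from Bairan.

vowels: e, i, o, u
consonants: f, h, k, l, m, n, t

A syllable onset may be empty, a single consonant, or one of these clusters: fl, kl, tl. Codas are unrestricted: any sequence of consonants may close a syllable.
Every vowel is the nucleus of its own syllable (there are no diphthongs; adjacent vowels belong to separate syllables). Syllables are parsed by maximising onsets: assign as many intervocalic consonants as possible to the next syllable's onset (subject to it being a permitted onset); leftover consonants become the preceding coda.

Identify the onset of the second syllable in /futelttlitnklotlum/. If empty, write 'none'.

t

Vowels present: u, e, i, o, u; each is a nucleus, giving 5 syllables.
/u…e/ gap (V1→V2): /t/ is a single consonant, so it becomes the next onset.
/e…i/ gap (V2→V3): /lttl/; trying suffixes from longest down, /tl/ is the first permitted one, so coda /lt/ | onset /tl/.
/i…o/ gap (V3→V4): /tnkl/; trying suffixes from longest down, /kl/ is the first permitted one, so coda /tn/ | onset /kl/.
/o…u/ gap (V4→V5): cluster /tl/ — /tl/ is itself a permitted onset, so the whole cluster goes right; preceding coda = ∅.
Result: fu.telt.tlitn.klo.tlum.
Syllable 2 is /telt/: onset /t/, nucleus /e/, coda /lt/.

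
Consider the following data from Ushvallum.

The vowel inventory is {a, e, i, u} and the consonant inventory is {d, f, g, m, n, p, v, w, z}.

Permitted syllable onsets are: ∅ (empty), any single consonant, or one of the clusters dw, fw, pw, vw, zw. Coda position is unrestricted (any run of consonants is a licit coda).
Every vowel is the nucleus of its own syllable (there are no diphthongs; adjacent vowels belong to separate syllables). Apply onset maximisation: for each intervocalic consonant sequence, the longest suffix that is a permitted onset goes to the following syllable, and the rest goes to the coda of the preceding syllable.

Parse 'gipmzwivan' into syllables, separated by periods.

gipm.zwi.van

Nuclei (vowels): i, i, a → 3 syllables.
Between /i/ (V1) and /i/ (V2): /pmzw/; trying suffixes from longest down, /zw/ is the first permitted one, so coda /pm/ | onset /zw/.
Between /i/ (V2) and /a/ (V3): just /v/ — single C goes to the following onset.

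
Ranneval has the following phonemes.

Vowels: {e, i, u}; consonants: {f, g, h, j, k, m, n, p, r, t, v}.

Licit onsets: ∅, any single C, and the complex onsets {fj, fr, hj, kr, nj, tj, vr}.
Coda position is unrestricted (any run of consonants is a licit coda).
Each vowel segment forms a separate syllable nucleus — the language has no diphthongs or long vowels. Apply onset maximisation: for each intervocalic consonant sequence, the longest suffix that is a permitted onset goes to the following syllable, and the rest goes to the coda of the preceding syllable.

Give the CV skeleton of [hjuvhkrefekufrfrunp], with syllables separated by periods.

Nuclei (vowels): u, e, e, u, u → 5 syllables.
σ1/σ2 boundary: /vhkr/ splits as /vh/ + /kr/ (/kr/ is the longest suffix that is a licit onset).
σ2/σ3 boundary: /f/ → onset of the next syllable (single consonants are always licit onsets).
σ3/σ4 boundary: /k/ → onset of the next syllable (single consonants are always licit onsets).
σ4/σ5 boundary: /frfr/; trying suffixes from longest down, /fr/ is the first permitted one, so coda /fr/ | onset /fr/.
Syllabification: hjuvh.kre.fe.kufr.frunp.
Mapping each syllable to C/V: /hjuvh/ → CCVCC, /kre/ → CCV, /fe/ → CV, /kufr/ → CVCC, /frunp/ → CCVCC.

CCVCC.CCV.CV.CVCC.CCVCC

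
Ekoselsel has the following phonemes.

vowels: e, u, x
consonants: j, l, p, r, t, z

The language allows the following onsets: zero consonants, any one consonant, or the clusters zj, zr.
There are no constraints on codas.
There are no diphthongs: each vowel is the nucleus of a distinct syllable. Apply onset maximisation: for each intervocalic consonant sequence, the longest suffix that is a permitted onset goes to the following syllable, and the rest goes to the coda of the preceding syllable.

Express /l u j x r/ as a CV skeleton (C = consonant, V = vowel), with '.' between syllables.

CV.CVC

Vowels present: u, x; each is a nucleus, giving 2 syllables.
Between /u/ (V1) and /x/ (V2): /j/ → onset of the next syllable (single consonants are always licit onsets).
Result: lu.jxr.
Mapping each syllable to C/V: /lu/ → CV, /jxr/ → CVC.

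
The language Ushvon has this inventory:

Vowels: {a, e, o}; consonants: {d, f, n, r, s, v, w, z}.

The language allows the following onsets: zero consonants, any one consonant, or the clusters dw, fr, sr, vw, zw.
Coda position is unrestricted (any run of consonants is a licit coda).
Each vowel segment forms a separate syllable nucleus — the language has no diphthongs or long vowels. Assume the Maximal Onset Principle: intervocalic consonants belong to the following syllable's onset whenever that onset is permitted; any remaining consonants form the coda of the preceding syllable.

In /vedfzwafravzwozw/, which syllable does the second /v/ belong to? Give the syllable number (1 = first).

3

Nuclei (vowels): e, a, a, o → 4 syllables.
V1 /e/ – V2 /a/: /dfzw/ — longest licit onset from the right is /zw/, leaving /df/ as coda.
V2 /a/ – V3 /a/: /fr/ — entire cluster is a permitted onset → onset /fr/, coda ∅.
V3 /a/ – V4 /o/: /vzw/ — longest licit onset from the right is /zw/, leaving /v/ as coda.
So the parse is vedf.zwa.frav.zwozw.
The second /v/ is in the coda of syllable 3 (/frav/).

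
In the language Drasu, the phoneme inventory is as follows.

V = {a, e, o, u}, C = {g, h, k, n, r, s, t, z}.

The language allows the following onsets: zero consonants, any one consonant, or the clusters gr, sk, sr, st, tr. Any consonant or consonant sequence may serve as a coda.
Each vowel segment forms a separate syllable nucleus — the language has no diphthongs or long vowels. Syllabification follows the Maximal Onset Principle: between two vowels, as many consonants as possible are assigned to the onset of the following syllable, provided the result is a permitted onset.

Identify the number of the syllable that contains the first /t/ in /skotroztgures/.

The vowels are o, o, u, e — 4 nuclei, so 4 syllables.
σ1/σ2 boundary: /tr/ — entire cluster is a permitted onset → onset /tr/, coda ∅.
σ2/σ3 boundary: /ztg/ — longest licit onset from the right is /g/, leaving /zt/ as coda.
σ3/σ4 boundary: /r/ is a single consonant, so it becomes the next onset.
Syllabification: sko.trozt.gu.res.
The first /t/ is in the onset of syllable 2 (/trozt/).

2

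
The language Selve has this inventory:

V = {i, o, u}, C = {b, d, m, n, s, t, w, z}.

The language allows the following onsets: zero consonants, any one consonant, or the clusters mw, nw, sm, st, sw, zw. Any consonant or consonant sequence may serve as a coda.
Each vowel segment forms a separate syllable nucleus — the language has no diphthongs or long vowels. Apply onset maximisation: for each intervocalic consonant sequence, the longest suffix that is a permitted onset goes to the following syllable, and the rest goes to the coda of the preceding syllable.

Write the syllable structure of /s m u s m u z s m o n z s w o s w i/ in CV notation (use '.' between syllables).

The vowels are u, u, o, o, i — 5 nuclei, so 5 syllables.
Between /u/ (V1) and /u/ (V2): /sm/ is a licit onset in full, so it all attaches to the next syllable.
Between /u/ (V2) and /o/ (V3): cluster /zsm/ — the longest permitted-onset suffix is /sm/; onset = /sm/, preceding coda = /z/.
Between /o/ (V3) and /o/ (V4): /nzsw/ splits as /nz/ + /sw/ (/sw/ is the longest suffix that is a licit onset).
Between /o/ (V4) and /i/ (V5): cluster /sw/ — /sw/ is itself a permitted onset, so the whole cluster goes right; preceding coda = ∅.
Syllabification: smu.smuz.smonz.swo.swi.
Mapping each syllable to C/V: /smu/ → CCV, /smuz/ → CCVC, /smonz/ → CCVCC, /swo/ → CCV, /swi/ → CCV.

CCV.CCVC.CCVCC.CCV.CCV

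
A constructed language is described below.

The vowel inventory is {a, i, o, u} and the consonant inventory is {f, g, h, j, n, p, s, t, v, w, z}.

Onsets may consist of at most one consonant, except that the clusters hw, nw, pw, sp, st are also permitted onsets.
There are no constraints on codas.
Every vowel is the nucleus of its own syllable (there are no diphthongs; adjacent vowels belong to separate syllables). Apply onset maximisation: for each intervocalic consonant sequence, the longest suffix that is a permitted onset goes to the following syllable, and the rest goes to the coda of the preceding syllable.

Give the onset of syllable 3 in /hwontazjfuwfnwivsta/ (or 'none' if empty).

f

The vowels are o, a, u, i, a — 5 nuclei, so 5 syllables.
V1 /o/ – V2 /a/: cluster /nt/ — the longest permitted-onset suffix is /t/; onset = /t/, preceding coda = /n/.
V2 /a/ – V3 /u/: /zjf/ splits as /zj/ + /f/ (/f/ is the longest suffix that is a licit onset).
V3 /u/ – V4 /i/: cluster /wfnw/ — the longest permitted-onset suffix is /nw/; onset = /nw/, preceding coda = /wf/.
V4 /i/ – V5 /a/: cluster /vst/ — the longest permitted-onset suffix is /st/; onset = /st/, preceding coda = /v/.
So the parse is hwon.tazj.fuwf.nwiv.sta.
Syllable 3 is /fuwf/: onset /f/, nucleus /u/, coda /wf/.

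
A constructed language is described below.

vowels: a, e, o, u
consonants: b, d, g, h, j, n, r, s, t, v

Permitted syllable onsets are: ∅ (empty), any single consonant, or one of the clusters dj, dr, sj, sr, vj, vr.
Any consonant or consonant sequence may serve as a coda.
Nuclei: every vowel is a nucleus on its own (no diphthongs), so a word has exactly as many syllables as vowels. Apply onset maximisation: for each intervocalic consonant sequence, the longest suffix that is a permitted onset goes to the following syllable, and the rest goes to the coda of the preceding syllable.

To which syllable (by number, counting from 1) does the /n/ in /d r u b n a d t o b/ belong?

Nuclei (vowels): u, a, o → 3 syllables.
Between /u/ (V1) and /a/ (V2): /bn/ — longest licit onset from the right is /n/, leaving /b/ as coda.
Between /a/ (V2) and /o/ (V3): cluster /dt/ — the longest permitted-onset suffix is /t/; onset = /t/, preceding coda = /d/.
Syllabification: drub.nad.tob.
The /n/ is in the onset of syllable 2 (/nad/).

2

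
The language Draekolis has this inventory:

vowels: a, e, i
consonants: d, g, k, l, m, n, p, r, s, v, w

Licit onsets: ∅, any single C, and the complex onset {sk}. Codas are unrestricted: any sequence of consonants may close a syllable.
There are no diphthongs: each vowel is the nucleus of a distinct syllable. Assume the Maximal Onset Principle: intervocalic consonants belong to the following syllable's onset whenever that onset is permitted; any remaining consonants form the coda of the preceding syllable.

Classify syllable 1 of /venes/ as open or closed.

open

Vowels present: e, e; each is a nucleus, giving 2 syllables.
V1 /e/ – V2 /e/: just /n/ — single C goes to the following onset.
Result: ve.nes.
Syllable 1 is /ve/; it ends in its nucleus with no coda, so it is open.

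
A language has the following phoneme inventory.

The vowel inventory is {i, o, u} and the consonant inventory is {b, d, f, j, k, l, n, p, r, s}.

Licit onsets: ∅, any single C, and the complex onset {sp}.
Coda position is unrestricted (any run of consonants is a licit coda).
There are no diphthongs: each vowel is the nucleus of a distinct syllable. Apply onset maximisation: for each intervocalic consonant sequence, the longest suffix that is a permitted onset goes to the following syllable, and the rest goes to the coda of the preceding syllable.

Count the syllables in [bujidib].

Nuclei (vowels): u, i, i → 3 syllables.

3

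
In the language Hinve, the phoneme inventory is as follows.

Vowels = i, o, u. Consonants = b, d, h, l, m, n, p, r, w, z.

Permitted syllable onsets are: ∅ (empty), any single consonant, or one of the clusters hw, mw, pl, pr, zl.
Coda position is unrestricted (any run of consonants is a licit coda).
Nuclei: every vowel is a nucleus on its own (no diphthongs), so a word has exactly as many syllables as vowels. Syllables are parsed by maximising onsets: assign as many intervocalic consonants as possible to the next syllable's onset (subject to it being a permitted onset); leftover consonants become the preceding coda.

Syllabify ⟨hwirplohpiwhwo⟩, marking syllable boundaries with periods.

Vowels present: i, o, i, o; each is a nucleus, giving 4 syllables.
σ1/σ2 boundary: /rpl/ splits as /r/ + /pl/ (/pl/ is the longest suffix that is a licit onset).
σ2/σ3 boundary: cluster /hp/ — the longest permitted-onset suffix is /p/; onset = /p/, preceding coda = /h/.
σ3/σ4 boundary: /whw/ — longest licit onset from the right is /hw/, leaving /w/ as coda.

hwir.ploh.piw.hwo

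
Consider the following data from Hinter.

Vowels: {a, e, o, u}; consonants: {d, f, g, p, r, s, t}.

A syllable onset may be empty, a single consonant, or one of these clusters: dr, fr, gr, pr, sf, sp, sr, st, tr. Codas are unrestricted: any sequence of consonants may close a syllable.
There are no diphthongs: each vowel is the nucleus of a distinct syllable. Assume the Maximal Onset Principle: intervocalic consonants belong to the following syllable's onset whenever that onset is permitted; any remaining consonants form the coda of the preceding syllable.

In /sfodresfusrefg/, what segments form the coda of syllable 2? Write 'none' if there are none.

none

Vowels present: o, e, u, e; each is a nucleus, giving 4 syllables.
V1 /o/ – V2 /e/: /dr/ is a licit onset in full, so it all attaches to the next syllable.
V2 /e/ – V3 /u/: /sf/ — entire cluster is a permitted onset → onset /sf/, coda ∅.
V3 /u/ – V4 /e/: /sr/ — entire cluster is a permitted onset → onset /sr/, coda ∅.
Result: sfo.dre.sfu.srefg.
Syllable 2 is /dre/: onset /dr/, nucleus /e/, coda ∅.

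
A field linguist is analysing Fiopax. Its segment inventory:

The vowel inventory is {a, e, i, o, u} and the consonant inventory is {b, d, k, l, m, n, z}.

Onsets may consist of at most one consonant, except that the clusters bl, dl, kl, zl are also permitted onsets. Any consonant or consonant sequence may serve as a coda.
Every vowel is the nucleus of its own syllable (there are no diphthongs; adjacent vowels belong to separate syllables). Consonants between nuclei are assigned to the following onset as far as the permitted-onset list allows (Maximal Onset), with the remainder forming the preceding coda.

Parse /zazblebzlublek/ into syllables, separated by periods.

The vowels are a, e, u, e — 4 nuclei, so 4 syllables.
Between /a/ (V1) and /e/ (V2): /zbl/ splits as /z/ + /bl/ (/bl/ is the longest suffix that is a licit onset).
Between /e/ (V2) and /u/ (V3): /bzl/; trying suffixes from longest down, /zl/ is the first permitted one, so coda /b/ | onset /zl/.
Between /u/ (V3) and /e/ (V4): /bl/ — entire cluster is a permitted onset → onset /bl/, coda ∅.

zaz.bleb.zlu.blek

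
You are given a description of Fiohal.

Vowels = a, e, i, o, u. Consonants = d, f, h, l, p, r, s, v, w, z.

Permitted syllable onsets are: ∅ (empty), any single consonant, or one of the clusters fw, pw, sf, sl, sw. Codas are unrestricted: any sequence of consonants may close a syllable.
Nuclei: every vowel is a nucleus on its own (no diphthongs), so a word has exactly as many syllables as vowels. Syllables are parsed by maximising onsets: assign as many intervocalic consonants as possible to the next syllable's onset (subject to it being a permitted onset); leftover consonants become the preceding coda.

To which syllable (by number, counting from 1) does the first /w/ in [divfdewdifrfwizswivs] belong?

2

Nuclei (vowels): i, e, i, i, i → 5 syllables.
V1 /i/ – V2 /e/: /vfd/; trying suffixes from longest down, /d/ is the first permitted one, so coda /vf/ | onset /d/.
V2 /e/ – V3 /i/: /wd/ splits as /w/ + /d/ (/d/ is the longest suffix that is a licit onset).
V3 /i/ – V4 /i/: /frfw/ — longest licit onset from the right is /fw/, leaving /fr/ as coda.
V4 /i/ – V5 /i/: /zsw/; trying suffixes from longest down, /sw/ is the first permitted one, so coda /z/ | onset /sw/.
So the parse is divf.dew.difr.fwiz.swivs.
The first /w/ is in the coda of syllable 2 (/dew/).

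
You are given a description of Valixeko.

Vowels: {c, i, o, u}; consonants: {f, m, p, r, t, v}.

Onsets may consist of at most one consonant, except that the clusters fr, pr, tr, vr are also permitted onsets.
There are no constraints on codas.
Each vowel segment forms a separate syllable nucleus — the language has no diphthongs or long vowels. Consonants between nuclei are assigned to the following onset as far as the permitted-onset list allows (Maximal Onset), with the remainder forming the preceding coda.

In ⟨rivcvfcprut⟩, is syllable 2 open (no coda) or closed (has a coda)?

closed

Nuclei (vowels): i, c, c, u → 4 syllables.
Between /i/ (V1) and /c/ (V2): /v/ is a single consonant, so it becomes the next onset.
Between /c/ (V2) and /c/ (V3): cluster /vf/ — the longest permitted-onset suffix is /f/; onset = /f/, preceding coda = /v/.
Between /c/ (V3) and /u/ (V4): /pr/ — entire cluster is a permitted onset → onset /pr/, coda ∅.
Result: ri.vcv.fc.prut.
Syllable 2 is /vcv/ with coda /v/, so it is closed.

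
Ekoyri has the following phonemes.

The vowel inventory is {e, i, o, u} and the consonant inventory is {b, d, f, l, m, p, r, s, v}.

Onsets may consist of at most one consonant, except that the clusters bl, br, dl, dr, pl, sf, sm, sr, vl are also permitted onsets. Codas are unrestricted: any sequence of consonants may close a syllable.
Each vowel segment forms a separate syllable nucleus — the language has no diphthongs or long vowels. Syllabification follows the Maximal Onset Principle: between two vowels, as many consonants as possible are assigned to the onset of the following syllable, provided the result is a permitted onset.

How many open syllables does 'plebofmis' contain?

1

The vowels are e, o, i — 3 nuclei, so 3 syllables.
/e…o/ gap (V1→V2): /b/ → onset of the next syllable (single consonants are always licit onsets).
/o…i/ gap (V2→V3): /fm/ — longest licit onset from the right is /m/, leaving /f/ as coda.
Result: ple.bof.mis.
Classifying each syllable: /ple/ (open), /bof/ (closed), /mis/ (closed).
Open syllables: 1.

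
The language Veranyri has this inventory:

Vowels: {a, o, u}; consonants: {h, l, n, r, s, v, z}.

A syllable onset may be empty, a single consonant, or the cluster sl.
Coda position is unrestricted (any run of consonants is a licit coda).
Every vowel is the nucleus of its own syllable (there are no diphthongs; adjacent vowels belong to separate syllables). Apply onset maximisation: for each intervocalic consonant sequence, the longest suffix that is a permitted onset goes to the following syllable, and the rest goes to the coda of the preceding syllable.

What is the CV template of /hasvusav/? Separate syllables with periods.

The vowels are a, u, a — 3 nuclei, so 3 syllables.
σ1/σ2 boundary: /sv/ splits as /s/ + /v/ (/v/ is the longest suffix that is a licit onset).
σ2/σ3 boundary: just /s/ — single C goes to the following onset.
Putting it together: has.vu.sav.
Mapping each syllable to C/V: /has/ → CVC, /vu/ → CV, /sav/ → CVC.

CVC.CV.CVC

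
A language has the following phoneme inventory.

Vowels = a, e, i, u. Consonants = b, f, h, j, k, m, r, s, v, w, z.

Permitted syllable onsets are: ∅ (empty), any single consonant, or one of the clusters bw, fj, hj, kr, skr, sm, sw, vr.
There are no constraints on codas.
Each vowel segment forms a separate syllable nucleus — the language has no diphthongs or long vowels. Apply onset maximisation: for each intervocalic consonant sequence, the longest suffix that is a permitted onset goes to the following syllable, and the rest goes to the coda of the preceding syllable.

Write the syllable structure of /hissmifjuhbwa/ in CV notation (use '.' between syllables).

CVC.CCV.CCVC.CCV

The vowels are i, i, u, a — 4 nuclei, so 4 syllables.
Between /i/ (V1) and /i/ (V2): /ssm/; trying suffixes from longest down, /sm/ is the first permitted one, so coda /s/ | onset /sm/.
Between /i/ (V2) and /u/ (V3): cluster /fj/ — /fj/ is itself a permitted onset, so the whole cluster goes right; preceding coda = ∅.
Between /u/ (V3) and /a/ (V4): /hbw/ — longest licit onset from the right is /bw/, leaving /h/ as coda.
Result: his.smi.fjuh.bwa.
Mapping each syllable to C/V: /his/ → CVC, /smi/ → CCV, /fjuh/ → CCVC, /bwa/ → CCV.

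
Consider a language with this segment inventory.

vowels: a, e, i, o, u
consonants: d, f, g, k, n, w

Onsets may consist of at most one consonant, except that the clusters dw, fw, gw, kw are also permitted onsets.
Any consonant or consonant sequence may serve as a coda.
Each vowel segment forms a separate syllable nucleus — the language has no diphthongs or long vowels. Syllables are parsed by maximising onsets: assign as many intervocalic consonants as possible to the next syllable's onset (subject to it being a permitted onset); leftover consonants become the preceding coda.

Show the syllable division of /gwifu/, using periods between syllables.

Vowels present: i, u; each is a nucleus, giving 2 syllables.
Between /i/ (V1) and /u/ (V2): just /f/ — single C goes to the following onset.

gwi.fu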